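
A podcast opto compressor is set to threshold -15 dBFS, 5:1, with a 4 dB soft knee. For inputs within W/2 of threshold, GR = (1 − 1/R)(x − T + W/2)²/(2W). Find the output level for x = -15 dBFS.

x − T + W/2 = -15 − (-15) + 2 = 2.
GR = (1 − 1/5) × 2² / 8 = 0.8 × 4 / 8 = 0.4 dB.
Output = -15 − 0.4 = -15.4 dBFS.

-15.4 dBFS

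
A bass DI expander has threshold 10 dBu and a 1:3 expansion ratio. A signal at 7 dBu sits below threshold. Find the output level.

1 dBu

The input is 3 dB below the 10 dBu threshold.
A 1:3 expander multiplies undershoot by 3: 3 × 3 = 9 dB below threshold.
Output = 10 − 9 = 1 dBu.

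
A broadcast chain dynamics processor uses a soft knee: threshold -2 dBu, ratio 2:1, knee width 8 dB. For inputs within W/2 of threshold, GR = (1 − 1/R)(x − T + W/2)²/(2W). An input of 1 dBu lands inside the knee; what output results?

x − T + W/2 = 1 − (-2) + 4 = 7.
GR = (1 − 1/2) × 7² / 16 = 0.5 × 49 / 16 = 1.53125 dB.
Output = 1 − 1.53125 = -0.53125 dBu.

-0.53125 dBu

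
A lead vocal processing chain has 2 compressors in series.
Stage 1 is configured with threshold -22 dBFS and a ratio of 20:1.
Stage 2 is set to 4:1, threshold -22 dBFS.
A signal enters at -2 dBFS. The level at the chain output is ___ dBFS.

Stage 1: overshoot 20 dB → 20/20 = 1 dB → -21 dBFS.
Stage 2: -21 dBFS is 1 dB over -22 dBFS; at 4:1 that becomes 0.25 dB over, giving -21.75 dBFS.

-21.75 dBFS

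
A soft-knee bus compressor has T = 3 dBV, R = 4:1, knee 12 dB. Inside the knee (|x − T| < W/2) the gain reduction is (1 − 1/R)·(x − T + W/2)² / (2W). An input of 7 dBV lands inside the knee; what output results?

x − T + W/2 = 7 − 3 + 6 = 10.
GR = (1 − 1/4) × 10² / 24 = 0.75 × 100 / 24 = 3.125 dB.
Output = 7 − 3.125 = 3.875 dBV.

3.875 dBV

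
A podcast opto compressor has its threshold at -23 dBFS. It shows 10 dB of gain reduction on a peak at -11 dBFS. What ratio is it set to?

6:1

Input overshoot = -11 − (-23) = 12 dB.
Output overshoot = 12 − 10 = 2 dB.
Ratio = input overshoot / output overshoot = 12 / 2 = 6.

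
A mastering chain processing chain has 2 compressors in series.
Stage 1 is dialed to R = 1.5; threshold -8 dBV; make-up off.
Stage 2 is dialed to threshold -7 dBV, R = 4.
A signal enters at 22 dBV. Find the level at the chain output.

Stage 1: 30 dB above -8 dBV, reduced 1.5:1 to 20 dB above → 12 dBV.
Stage 2: overshoot 19 dB → 19/4 = 4.75 dB → -2.25 dBV.

-2.25 dBV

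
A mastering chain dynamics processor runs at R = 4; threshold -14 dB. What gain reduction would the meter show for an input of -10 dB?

The signal is 4 dB above threshold.
After 4:1 compression the overshoot becomes 4/4 = 1 dB.
Gain reduction = 4 − 1 = 3 dB.

3 dB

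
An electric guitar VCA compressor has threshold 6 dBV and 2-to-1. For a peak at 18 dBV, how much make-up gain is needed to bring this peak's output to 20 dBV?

8 dB

Overshoot 12 dB → 12/2 = 6 dB after compression, so the compressed level is 6 + 6 = 12 dBV.
Make-up = target − compressed = 20 − 12 = 8 dB.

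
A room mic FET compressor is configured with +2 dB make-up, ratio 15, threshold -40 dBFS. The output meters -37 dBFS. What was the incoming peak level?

-25 dBFS

Remove make-up: -37 − 2 = -39 dBFS.
That's 1 dB above the -40 dBFS threshold.
Input overshoot = R × output overshoot = 15 dB → input = -40 + 15 = -25 dBFS.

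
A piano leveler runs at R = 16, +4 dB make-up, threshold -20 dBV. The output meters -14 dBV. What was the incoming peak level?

12 dBV

Before make-up, the level was -14 − 4 = -18 dBV.
The compressed level sits -18 − (-20) = 2 dB over threshold.
Undo the ratio: input overshoot = 2 × 16 = 32 dB, giving input = 12 dBV.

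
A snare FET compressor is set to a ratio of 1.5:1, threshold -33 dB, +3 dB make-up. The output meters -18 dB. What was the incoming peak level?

-15 dB

Stripping the +3 dB make-up gives -21 dB at the gain stage.
That's 12 dB above the -33 dB threshold.
Undo the ratio: input overshoot = 12 × 1.5 = 18 dB, giving input = -15 dB.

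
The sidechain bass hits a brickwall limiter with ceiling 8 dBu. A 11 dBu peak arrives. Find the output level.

At ∞:1, everything above 8 dBu is held at the ceiling.

8 dBu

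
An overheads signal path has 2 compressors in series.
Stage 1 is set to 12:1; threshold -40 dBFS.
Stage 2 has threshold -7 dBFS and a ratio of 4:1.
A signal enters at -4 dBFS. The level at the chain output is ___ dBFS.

-37 dBFS

Stage 1: overshoot 36 dB → 36/12 = 3 dB → -37 dBFS.
Stage 2: below threshold (-37 ≤ -7); passes unchanged; output -37 dBFS.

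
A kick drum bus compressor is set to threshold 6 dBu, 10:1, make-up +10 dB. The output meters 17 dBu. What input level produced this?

16 dBu

Stripping the +10 dB make-up gives 7 dBu at the gain stage.
That's 1 dB above the 6 dBu threshold.
Input overshoot = R × output overshoot = 10 dB → input = 6 + 10 = 16 dBu.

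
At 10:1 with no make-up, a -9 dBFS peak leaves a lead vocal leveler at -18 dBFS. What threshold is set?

Gain reduction = -9 − (-18) = 9 dB; output overshoot = GR / (R − 1) = 9 / 9 = 1 dB.
Threshold = output − output overshoot = -18 − 1 = -19 dBFS.

-19 dBFS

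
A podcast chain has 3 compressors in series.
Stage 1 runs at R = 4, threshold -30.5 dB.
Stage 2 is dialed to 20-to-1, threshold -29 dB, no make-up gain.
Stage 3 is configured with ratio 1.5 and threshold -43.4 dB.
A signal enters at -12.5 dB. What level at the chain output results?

-33.7 dB

Stage 1: 18 dB above -30.5 dB, reduced 4:1 to 4.5 dB above → -26 dB.
Stage 2: overshoot 3 dB → 3/20 = 0.15 dB → -28.85 dB.
Stage 3: overshoot 14.55 dB → 14.55/1.5 = 9.7 dB → -33.7 dB.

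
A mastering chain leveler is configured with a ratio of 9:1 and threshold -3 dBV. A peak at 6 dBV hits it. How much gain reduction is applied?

Overshoot = 6 − (-3) = 9 dB.
After 9:1 compression the overshoot becomes 9/9 = 1 dB.
Gain reduction = 9 − 1 = 8 dB.

8 dB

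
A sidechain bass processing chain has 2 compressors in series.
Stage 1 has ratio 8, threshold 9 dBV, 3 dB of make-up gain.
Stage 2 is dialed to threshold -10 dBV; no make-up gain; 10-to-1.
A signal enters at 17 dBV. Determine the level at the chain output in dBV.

-7.7 dBV

Stage 1: overshoot 8 dB → 8/8 = 1 dB → 10 dBV; +3 dB make-up → 13 dBV.
Stage 2: 13 dBV is 23 dB over -10 dBV; at 10:1 that becomes 2.3 dB over, giving -7.7 dBV.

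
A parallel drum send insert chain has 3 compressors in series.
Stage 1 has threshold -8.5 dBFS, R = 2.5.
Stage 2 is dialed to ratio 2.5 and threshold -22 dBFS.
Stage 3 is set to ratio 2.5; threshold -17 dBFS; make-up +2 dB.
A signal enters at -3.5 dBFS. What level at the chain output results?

Stage 1: overshoot 5 dB → 5/2.5 = 2 dB → -6.5 dBFS.
Stage 2: 15.5 dB above -22 dBFS, reduced 2.5:1 to 6.2 dB above → -15.8 dBFS.
Stage 3: -15.8 dBFS is 1.2 dB over -17 dBFS; at 2.5:1 that becomes 0.48 dB over, giving -16.52 dBFS; +2 dB make-up → -14.52 dBFS.

-14.52 dBFS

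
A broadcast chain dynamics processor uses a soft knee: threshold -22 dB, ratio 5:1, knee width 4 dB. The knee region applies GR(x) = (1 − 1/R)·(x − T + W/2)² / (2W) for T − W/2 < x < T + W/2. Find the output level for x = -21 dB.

x − T + W/2 = -21 − (-22) + 2 = 3.
GR = (1 − 1/5) × 3² / 8 = 0.8 × 9 / 8 = 0.9 dB.
Output = -21 − 0.9 = -21.9 dB.

-21.9 dB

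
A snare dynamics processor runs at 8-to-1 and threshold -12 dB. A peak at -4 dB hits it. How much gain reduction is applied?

7 dB

-4 dB exceeds the threshold by 8 dB.
At 8:1, output sits 8/8 = 1 dB above threshold.
So the signal is attenuated by 8 − 1 = 7 dB.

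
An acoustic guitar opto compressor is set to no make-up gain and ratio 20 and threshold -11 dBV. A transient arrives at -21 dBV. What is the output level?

-21 dBV is 10 dB below the -11 dBV threshold, so no gain reduction is applied.
Output = input = -21 dBV.

-21 dBV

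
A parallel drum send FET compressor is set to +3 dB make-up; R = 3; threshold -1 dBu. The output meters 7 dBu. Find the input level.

Stripping the +3 dB make-up gives 4 dBu at the gain stage.
Post-compression overshoot = 4 − (-1) = 5 dB.
Input overshoot = R × output overshoot = 15 dB → input = -1 + 15 = 14 dBu.

14 dBu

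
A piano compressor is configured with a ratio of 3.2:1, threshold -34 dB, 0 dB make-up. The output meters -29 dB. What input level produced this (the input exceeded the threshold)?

Post-compression overshoot = -29 − (-34) = 5 dB.
Undo the ratio: input overshoot = 5 × 3.2 = 16 dB, giving input = -18 dB.

-18 dB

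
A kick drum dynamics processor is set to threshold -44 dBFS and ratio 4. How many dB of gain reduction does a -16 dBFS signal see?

-16 dBFS exceeds the threshold by 28 dB.
At 4:1, output sits 28/4 = 7 dB above threshold.
GR = overshoot in − overshoot out = 28 − 7 = 21 dB.

21 dB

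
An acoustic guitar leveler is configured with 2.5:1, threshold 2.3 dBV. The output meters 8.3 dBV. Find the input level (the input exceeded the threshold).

17.3 dBV

The compressed level sits 8.3 − 2.3 = 6 dB over threshold.
Undo the ratio: input overshoot = 6 × 2.5 = 15 dB, giving input = 17.3 dBV.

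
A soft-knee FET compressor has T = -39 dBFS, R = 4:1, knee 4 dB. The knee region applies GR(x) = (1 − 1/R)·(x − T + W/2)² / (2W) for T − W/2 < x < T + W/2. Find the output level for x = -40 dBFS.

-40.09375 dBFS

x − T + W/2 = -40 − (-39) + 2 = 1.
GR = (1 − 1/4) × 1² / 8 = 0.75 × 1 / 8 = 0.09375 dB.
Output = -40 − 0.09375 = -40.09375 dBFS.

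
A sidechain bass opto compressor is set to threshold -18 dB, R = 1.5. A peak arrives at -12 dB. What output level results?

The input is 6 dB above the -18 dB threshold.
The 6 dB excess becomes 4 dB after 1.5:1 reduction.
Output = -18 + 4 = -14 dB.

-14 dB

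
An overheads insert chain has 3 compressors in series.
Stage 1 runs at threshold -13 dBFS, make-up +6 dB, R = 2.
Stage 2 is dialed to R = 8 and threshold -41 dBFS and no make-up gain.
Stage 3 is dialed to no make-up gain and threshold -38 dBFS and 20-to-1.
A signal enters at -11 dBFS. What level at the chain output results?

-37.93125 dBFS

Stage 1: 2 dB above -13 dBFS, reduced 2:1 to 1 dB above → -12 dBFS; +6 dB make-up → -6 dBFS.
Stage 2: -6 dBFS is 35 dB over -41 dBFS; at 8:1 that becomes 4.375 dB over, giving -36.625 dBFS.
Stage 3: 1.375 dB above -38 dBFS, reduced 20:1 to 0.06875 dB above → -37.93125 dBFS.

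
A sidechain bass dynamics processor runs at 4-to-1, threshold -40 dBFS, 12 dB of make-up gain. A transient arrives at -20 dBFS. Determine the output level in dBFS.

The input is 20 dB above the -40 dBFS threshold.
The 20 dB excess becomes 5 dB after 4:1 reduction.
So the level is -40 + 5 = -35 dBFS; make-up adds 12 dB, giving -23 dBFS.

-23 dBFS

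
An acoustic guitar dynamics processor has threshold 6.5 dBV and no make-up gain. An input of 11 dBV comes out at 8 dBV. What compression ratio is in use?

3:1

Input overshoot = 11 − 6.5 = 4.5 dB; output overshoot = 8 − 6.5 = 1.5 dB.
Ratio = 4.5 / 1.5 = 3.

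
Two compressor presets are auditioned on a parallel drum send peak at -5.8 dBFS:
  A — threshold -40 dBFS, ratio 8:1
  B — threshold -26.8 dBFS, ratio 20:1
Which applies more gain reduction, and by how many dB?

A, by 9.975 dB

A: GR = 34.2 − 34.2/8 = 29.925 dB.
B: GR = 21 − 21/20 = 19.95 dB.
A reduces 9.975 dB more.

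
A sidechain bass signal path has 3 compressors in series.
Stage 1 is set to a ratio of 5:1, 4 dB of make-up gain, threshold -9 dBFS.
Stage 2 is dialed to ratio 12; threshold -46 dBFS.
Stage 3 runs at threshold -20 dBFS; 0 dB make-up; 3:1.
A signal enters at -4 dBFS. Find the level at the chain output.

-42.5 dBFS

Stage 1: overshoot 5 dB → 5/5 = 1 dB → -8 dBFS; +4 dB make-up → -4 dBFS.
Stage 2: 42 dB above -46 dBFS, reduced 12:1 to 3.5 dB above → -42.5 dBFS.
Stage 3: -42.5 dBFS ≤ -20 dBFS, so stage 3 doesn't engage; output -42.5 dBFS.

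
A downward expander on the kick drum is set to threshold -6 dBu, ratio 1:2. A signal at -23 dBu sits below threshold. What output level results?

-40 dBu

Below threshold, a 1:2 expander applies gain = (2−1)×(T − x) of attenuation.
(2−1) × 17 = 17 dB, so output = -23 − 17 = -40 dBu.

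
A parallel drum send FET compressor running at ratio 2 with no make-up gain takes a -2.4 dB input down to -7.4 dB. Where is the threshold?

Gain reduction = -2.4 − (-7.4) = 5 dB; output overshoot = GR / (R − 1) = 5 / 1 = 5 dB.
Threshold = output − output overshoot = -7.4 − 5 = -12.4 dB.

-12.4 dB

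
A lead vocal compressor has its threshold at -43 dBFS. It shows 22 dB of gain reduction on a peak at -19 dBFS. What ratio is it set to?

12:1

Input overshoot = -19 − (-43) = 24 dB.
Output overshoot = 24 − 22 = 2 dB.
Ratio = input overshoot / output overshoot = 24 / 2 = 12.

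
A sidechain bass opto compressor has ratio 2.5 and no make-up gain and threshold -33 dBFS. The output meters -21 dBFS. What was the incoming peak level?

That's 12 dB above the -33 dBFS threshold.
Before 2.5:1 compression the overshoot was 12 × 2.5 = 30 dB, so input = -33 + 30 = -3 dBFS.

-3 dBFS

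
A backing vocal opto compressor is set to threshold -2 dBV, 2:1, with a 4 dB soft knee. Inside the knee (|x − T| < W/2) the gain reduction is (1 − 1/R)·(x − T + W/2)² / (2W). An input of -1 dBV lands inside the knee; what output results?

x − T + W/2 = -1 − (-2) + 2 = 3.
GR = (1 − 1/2) × 3² / 8 = 0.5 × 9 / 8 = 0.5625 dB.
Output = -1 − 0.5625 = -1.5625 dBV.

-1.5625 dBV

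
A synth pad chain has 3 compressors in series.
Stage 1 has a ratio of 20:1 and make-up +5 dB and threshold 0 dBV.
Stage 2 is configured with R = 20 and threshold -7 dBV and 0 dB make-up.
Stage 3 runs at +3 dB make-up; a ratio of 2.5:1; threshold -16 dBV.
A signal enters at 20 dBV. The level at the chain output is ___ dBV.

Stage 1: overshoot 20 dB → 20/20 = 1 dB → 1 dBV; +5 dB make-up → 6 dBV.
Stage 2: 13 dB above -7 dBV, reduced 20:1 to 0.65 dB above → -6.35 dBV.
Stage 3: overshoot 9.65 dB → 9.65/2.5 = 3.86 dB → -12.14 dBV; +3 dB make-up → -9.14 dBV.

-9.14 dBV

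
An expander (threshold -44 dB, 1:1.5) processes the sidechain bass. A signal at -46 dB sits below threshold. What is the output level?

-47 dB

Undershoot = (-44) − (-46) = 2 dB.
At 1:1.5, that expands to 3 dB under threshold.
Output = -44 − 3 = -47 dB.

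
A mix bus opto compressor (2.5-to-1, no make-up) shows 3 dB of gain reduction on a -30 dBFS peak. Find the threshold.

-35 dBFS

Input is 5 dB above T (since output overshoot × R = input overshoot: (-33 − T)·2.5 = -30 − T gives T = -35 dBFS).
Check: -35 + (-30 − (-35))/2.5 = -35 + 2 = -33 dBFS. ✓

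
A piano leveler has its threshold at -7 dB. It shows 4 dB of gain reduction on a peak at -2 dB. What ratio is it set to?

Input overshoot = -2 − (-7) = 5 dB.
Output overshoot = 5 − 4 = 1 dB.
Ratio = input overshoot / output overshoot = 5 / 1 = 5.

5:1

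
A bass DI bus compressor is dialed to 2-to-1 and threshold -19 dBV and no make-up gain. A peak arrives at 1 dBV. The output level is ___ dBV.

The input is 20 dB above the -19 dBV threshold.
At 2:1 the overshoot is divided by 2, leaving 10 dB above threshold.
That puts the output at -9 dBV.

-9 dBV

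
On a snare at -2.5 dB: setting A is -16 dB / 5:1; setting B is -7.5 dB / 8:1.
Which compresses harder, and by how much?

A, by 6.425 dB

A: overshoot 13.5 dB → output overshoot 2.7 dB → GR 10.8 dB.
B: overshoot 5 dB → output overshoot 0.625 dB → GR 4.375 dB.
A reduces 6.425 dB more.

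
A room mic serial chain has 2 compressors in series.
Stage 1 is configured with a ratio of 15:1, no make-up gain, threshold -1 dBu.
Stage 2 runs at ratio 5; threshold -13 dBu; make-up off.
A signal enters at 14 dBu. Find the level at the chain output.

Stage 1: 15 dB above -1 dBu, reduced 15:1 to 1 dB above → 0 dBu.
Stage 2: overshoot 13 dB → 13/5 = 2.6 dB → -10.4 dBu.

-10.4 dBu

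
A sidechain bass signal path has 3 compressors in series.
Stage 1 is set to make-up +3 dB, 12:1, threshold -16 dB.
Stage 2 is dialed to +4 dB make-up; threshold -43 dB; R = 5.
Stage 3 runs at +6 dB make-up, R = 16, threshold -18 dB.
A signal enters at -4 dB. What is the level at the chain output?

Stage 1: 12 dB above -16 dB, reduced 12:1 to 1 dB above → -15 dB; +3 dB make-up → -12 dB.
Stage 2: 31 dB above -43 dB, reduced 5:1 to 6.2 dB above → -36.8 dB; +4 dB make-up → -32.8 dB.
Stage 3: -32.8 dB ≤ -18 dB, so stage 3 doesn't engage; make-up brings it to -26.8 dB.

-26.8 dB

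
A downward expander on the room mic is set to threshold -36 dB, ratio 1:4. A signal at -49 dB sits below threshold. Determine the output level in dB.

-88 dB

The input is 13 dB below the -36 dB threshold.
A 1:4 expander multiplies undershoot by 4: 13 × 4 = 52 dB below threshold.
Output = -36 − 52 = -88 dB.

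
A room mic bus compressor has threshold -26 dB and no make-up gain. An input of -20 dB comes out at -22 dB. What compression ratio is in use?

Input overshoot = -20 − (-26) = 6 dB; output overshoot = -22 − (-26) = 4 dB.
Ratio = 6 / 4 = 1.5.

1.5:1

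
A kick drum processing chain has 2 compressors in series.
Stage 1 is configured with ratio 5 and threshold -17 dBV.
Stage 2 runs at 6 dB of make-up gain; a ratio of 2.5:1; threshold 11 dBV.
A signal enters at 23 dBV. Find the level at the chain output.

Stage 1: overshoot 40 dB → 40/5 = 8 dB → -9 dBV.
Stage 2: below threshold (-9 ≤ 11); passes unchanged; make-up brings it to -3 dBV.

-3 dBV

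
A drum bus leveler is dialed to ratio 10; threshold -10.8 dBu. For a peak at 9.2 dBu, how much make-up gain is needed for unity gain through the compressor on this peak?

Without make-up, output = threshold + overshoot/10 = -10.8 + 2 = -8.8 dBu.
Gap to target: 18 dB.

18 dB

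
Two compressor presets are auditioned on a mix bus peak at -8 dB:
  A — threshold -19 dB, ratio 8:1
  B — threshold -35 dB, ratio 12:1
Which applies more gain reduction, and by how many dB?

A: 11 dB over, compressed to 1.375 dB over, so 9.625 dB of GR.
B: 27 dB over, compressed to 2.25 dB over, so 24.75 dB of GR.
B reduces 15.125 dB more.

B, by 15.125 dB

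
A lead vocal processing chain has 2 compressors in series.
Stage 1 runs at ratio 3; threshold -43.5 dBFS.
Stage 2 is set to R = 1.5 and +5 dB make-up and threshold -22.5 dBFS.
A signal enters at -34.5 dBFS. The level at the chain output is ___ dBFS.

-35.5 dBFS

Stage 1: overshoot 9 dB → 9/3 = 3 dB → -40.5 dBFS.
Stage 2: -40.5 dBFS ≤ -22.5 dBFS, so stage 2 doesn't engage; make-up brings it to -35.5 dBFS.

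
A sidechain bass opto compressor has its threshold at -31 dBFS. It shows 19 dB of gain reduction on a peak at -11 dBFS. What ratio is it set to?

Input overshoot = -11 − (-31) = 20 dB.
Output overshoot = 20 − 19 = 1 dB.
Ratio = input overshoot / output overshoot = 20 / 1 = 20.

20:1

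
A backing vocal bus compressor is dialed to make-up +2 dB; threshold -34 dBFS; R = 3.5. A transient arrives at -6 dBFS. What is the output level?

-6 dBFS sits 28 dB over threshold.
The 28 dB excess becomes 8 dB after 3.5:1 reduction.
Output = -34 + 8 = -26 dBFS; make-up adds 2 dB, giving -24 dBFS.

-24 dBFS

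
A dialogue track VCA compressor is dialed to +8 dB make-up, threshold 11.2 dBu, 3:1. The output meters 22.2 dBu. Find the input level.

20.2 dBu

Before make-up, the level was 22.2 − 8 = 14.2 dBu.
The compressed level sits 14.2 − 11.2 = 3 dB over threshold.
Input overshoot = R × output overshoot = 9 dB → input = 11.2 + 9 = 20.2 dBu.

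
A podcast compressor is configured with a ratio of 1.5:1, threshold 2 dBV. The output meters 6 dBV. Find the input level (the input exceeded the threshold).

The compressed level sits 6 − 2 = 4 dB over threshold.
Undo the ratio: input overshoot = 4 × 1.5 = 6 dB, giving input = 8 dBV.

8 dBV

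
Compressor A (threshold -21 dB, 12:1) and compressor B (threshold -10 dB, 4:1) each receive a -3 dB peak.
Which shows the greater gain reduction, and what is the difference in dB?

A, by 11.25 dB

A: GR = 18 − 18/12 = 16.5 dB.
B: GR = 7 − 7/4 = 5.25 dB.
A applies 11.25 dB more gain reduction.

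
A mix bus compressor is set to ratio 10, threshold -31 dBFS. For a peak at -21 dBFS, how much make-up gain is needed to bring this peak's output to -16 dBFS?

14 dB

The peak compresses to -31 + 10/10 = -30 dBFS.
To reach -16 dBFS requires -16 − (-30) = 14 dB of make-up.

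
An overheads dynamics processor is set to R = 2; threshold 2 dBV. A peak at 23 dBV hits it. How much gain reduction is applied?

10.5 dB

Overshoot = 23 − 2 = 21 dB.
At 2:1, output sits 21/2 = 10.5 dB above threshold.
Gain reduction = 21 − 10.5 = 10.5 dB.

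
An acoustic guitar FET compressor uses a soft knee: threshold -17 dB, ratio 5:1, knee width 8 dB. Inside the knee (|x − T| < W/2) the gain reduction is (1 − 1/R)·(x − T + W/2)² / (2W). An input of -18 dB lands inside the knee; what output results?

x − T + W/2 = -18 − (-17) + 4 = 3.
GR = (1 − 1/5) × 3² / 16 = 0.8 × 9 / 16 = 0.45 dB.
Output = -18 − 0.45 = -18.45 dB.

-18.45 dB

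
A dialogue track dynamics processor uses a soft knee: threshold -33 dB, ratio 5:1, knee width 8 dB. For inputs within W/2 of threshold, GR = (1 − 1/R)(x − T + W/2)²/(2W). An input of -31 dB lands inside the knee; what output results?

-32.8 dB

x − T + W/2 = -31 − (-33) + 4 = 6.
GR = (1 − 1/5) × 6² / 16 = 0.8 × 36 / 16 = 1.8 dB.
Output = -31 − 1.8 = -32.8 dB.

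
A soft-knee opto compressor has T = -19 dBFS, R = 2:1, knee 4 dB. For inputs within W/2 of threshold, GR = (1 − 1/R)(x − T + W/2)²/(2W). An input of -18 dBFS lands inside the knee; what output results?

-18.5625 dBFS

x − T + W/2 = -18 − (-19) + 2 = 3.
GR = (1 − 1/2) × 3² / 8 = 0.5 × 9 / 8 = 0.5625 dB.
Output = -18 − 0.5625 = -18.5625 dBFS.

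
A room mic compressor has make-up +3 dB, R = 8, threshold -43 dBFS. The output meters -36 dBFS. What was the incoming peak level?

Remove make-up: -36 − 3 = -39 dBFS.
Post-compression overshoot = -39 − (-43) = 4 dB.
Input overshoot = R × output overshoot = 32 dB → input = -43 + 32 = -11 dBFS.

-11 dBFS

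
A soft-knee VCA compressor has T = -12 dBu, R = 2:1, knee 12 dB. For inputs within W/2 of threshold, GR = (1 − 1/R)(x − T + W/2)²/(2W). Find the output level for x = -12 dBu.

-12.75 dBu

x − T + W/2 = -12 − (-12) + 6 = 6.
GR = (1 − 1/2) × 6² / 24 = 0.5 × 36 / 24 = 0.75 dB.
Output = -12 − 0.75 = -12.75 dBu.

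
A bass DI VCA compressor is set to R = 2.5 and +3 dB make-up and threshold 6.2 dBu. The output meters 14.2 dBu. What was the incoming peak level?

Remove make-up: 14.2 − 3 = 11.2 dBu.
Post-compression overshoot = 11.2 − 6.2 = 5 dB.
Before 2.5:1 compression the overshoot was 5 × 2.5 = 12.5 dB, so input = 6.2 + 12.5 = 18.7 dBu.

18.7 dBu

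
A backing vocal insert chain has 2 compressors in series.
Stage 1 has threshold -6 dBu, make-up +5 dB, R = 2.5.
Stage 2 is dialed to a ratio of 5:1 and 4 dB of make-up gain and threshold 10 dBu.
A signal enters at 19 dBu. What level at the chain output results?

Stage 1: overshoot 25 dB → 25/2.5 = 10 dB → 4 dBu; +5 dB make-up → 9 dBu.
Stage 2: below threshold (9 ≤ 10); passes unchanged; make-up brings it to 13 dBu.

13 dBu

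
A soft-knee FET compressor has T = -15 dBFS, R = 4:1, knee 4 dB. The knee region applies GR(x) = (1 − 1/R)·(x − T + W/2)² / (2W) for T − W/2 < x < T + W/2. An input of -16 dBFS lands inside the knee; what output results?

-16.09375 dBFS

x − T + W/2 = -16 − (-15) + 2 = 1.
GR = (1 − 1/4) × 1² / 8 = 0.75 × 1 / 8 = 0.09375 dB.
Output = -16 − 0.09375 = -16.09375 dBFS.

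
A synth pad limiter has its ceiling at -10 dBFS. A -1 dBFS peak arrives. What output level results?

A brickwall limiter is an ∞:1 compressor: any input above the ceiling is clamped to -10 dBFS.

-10 dBFS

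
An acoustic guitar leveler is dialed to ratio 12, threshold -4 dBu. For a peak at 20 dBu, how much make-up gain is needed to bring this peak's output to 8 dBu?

10 dB

Overshoot 24 dB → 24/12 = 2 dB after compression, so the compressed level is -4 + 2 = -2 dBu.
Make-up = target − compressed = 8 − (-2) = 10 dB.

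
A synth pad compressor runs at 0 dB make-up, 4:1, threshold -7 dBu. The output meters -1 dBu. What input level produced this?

The compressed level sits -1 − (-7) = 6 dB over threshold.
Input overshoot = R × output overshoot = 24 dB → input = -7 + 24 = 17 dBu.

17 dBu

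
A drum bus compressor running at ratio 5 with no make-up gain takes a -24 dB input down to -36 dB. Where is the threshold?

Let T be the threshold. Output overshoot = (input overshoot)/R, so -36 − T = (-24 − T)/5.
5·(-36 − T) = -24 − T → 4·T = -180 − (-24) = -156.
T = -156/4 = -39 dB.

-39 dB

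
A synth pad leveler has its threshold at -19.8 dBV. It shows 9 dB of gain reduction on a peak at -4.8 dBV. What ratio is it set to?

2.5:1

Input overshoot = -4.8 − (-19.8) = 15 dB.
Output overshoot = 15 − 9 = 6 dB.
Ratio = input overshoot / output overshoot = 15 / 6 = 2.5.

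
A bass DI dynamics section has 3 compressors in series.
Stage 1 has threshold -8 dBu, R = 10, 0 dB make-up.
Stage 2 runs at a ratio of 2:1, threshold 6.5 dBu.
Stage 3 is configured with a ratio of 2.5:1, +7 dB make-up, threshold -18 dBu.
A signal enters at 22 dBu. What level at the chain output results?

-5.8 dBu

Stage 1: 30 dB above -8 dBu, reduced 10:1 to 3 dB above → -5 dBu.
Stage 2: -5 dBu ≤ 6.5 dBu, so stage 2 doesn't engage; output -5 dBu.
Stage 3: overshoot 13 dB → 13/2.5 = 5.2 dB → -12.8 dBu; +7 dB make-up → -5.8 dBu.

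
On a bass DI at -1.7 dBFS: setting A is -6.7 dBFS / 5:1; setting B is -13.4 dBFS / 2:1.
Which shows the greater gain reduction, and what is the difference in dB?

A: 5 dB over, compressed to 1 dB over, so 4 dB of GR.
B: 11.7 dB over, compressed to 5.85 dB over, so 5.85 dB of GR.
B applies 1.85 dB more gain reduction.

B, by 1.85 dB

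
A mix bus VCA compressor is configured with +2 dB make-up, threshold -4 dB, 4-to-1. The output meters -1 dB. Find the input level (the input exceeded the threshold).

Remove make-up: -1 − 2 = -3 dB.
That's 1 dB above the -4 dB threshold.
Undo the ratio: input overshoot = 1 × 4 = 4 dB, giving input = 0 dB.

0 dB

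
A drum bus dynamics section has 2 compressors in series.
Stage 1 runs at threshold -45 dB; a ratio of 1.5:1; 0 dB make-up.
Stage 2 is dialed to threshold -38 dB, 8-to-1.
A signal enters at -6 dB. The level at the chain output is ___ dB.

Stage 1: -6 dB is 39 dB over -45 dB; at 1.5:1 that becomes 26 dB over, giving -19 dB.
Stage 2: overshoot 19 dB → 19/8 = 2.375 dB → -35.625 dB.

-35.625 dB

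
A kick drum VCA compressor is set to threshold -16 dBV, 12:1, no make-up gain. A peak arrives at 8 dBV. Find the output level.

Overshoot: 8 − (-16) = 24 dB.
At 12:1 the overshoot is divided by 12, leaving 2 dB above threshold.
Output = -16 + 2 = -14 dBV.

-14 dBV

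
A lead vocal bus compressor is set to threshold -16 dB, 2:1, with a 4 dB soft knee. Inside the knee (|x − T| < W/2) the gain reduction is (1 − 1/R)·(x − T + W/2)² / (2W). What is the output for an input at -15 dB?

-15.5625 dB

x − T + W/2 = -15 − (-16) + 2 = 3.
GR = (1 − 1/2) × 3² / 8 = 0.5 × 9 / 8 = 0.5625 dB.
Output = -15 − 0.5625 = -15.5625 dB.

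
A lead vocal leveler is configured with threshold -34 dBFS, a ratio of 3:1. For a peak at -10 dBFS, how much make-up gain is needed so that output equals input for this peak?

16 dB

Without make-up, output = threshold + overshoot/3 = -34 + 8 = -26 dBFS.
Gap to target: 16 dB.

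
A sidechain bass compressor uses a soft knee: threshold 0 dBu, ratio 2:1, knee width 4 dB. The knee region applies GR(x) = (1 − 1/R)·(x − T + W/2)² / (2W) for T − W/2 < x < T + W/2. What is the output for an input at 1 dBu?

0.4375 dBu

x − T + W/2 = 1 − 0 + 2 = 3.
GR = (1 − 1/2) × 3² / 8 = 0.5 × 9 / 8 = 0.5625 dB.
Output = 1 − 0.5625 = 0.4375 dBu.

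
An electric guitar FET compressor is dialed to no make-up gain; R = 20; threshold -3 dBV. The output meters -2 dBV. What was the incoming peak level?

17 dBV

The compressed level sits -2 − (-3) = 1 dB over threshold.
Before 20:1 compression the overshoot was 1 × 20 = 20 dB, so input = -3 + 20 = 17 dBV.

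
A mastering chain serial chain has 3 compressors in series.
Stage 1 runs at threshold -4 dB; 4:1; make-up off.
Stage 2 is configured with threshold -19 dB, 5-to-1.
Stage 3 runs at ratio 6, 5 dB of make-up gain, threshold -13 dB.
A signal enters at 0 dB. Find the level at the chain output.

-10.8 dB

Stage 1: 4 dB above -4 dB, reduced 4:1 to 1 dB above → -3 dB.
Stage 2: -3 dB is 16 dB over -19 dB; at 5:1 that becomes 3.2 dB over, giving -15.8 dB.
Stage 3: below threshold (-15.8 ≤ -13); passes unchanged; make-up brings it to -10.8 dB.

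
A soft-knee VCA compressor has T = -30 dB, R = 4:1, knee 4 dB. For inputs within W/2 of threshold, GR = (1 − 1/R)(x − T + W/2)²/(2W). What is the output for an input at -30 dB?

-30.375 dB

x − T + W/2 = -30 − (-30) + 2 = 2.
GR = (1 − 1/4) × 2² / 8 = 0.75 × 4 / 8 = 0.375 dB.
Output = -30 − 0.375 = -30.375 dB.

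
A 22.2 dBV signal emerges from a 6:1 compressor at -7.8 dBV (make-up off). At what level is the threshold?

-13.8 dBV

Input is 36 dB above T (since output overshoot × R = input overshoot: (-7.8 − T)·6 = 22.2 − T gives T = -13.8 dBV).
Check: -13.8 + (22.2 − (-13.8))/6 = -13.8 + 6 = -7.8 dBV. ✓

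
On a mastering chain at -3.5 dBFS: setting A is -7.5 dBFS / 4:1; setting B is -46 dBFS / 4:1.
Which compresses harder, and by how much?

B, by 28.875 dB

A: overshoot 4 dB → output overshoot 1 dB → GR 3 dB.
B: overshoot 42.5 dB → output overshoot 10.625 dB → GR 31.875 dB.
B applies 28.875 dB more gain reduction.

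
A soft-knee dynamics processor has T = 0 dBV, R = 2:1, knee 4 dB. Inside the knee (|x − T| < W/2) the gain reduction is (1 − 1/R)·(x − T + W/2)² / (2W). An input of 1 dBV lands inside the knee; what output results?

0.4375 dBV

x − T + W/2 = 1 − 0 + 2 = 3.
GR = (1 − 1/2) × 3² / 8 = 0.5 × 9 / 8 = 0.5625 dB.
Output = 1 − 0.5625 = 0.4375 dBV.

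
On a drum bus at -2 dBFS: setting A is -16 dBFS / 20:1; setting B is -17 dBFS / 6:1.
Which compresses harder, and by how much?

A, by 0.8 dB

A: overshoot 14 dB → output overshoot 0.7 dB → GR 13.3 dB.
B: overshoot 15 dB → output overshoot 2.5 dB → GR 12.5 dB.
A reduces 0.8 dB more.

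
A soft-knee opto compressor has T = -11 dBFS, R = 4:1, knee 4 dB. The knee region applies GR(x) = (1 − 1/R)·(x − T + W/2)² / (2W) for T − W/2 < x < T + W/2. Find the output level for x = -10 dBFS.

x − T + W/2 = -10 − (-11) + 2 = 3.
GR = (1 − 1/4) × 3² / 8 = 0.75 × 9 / 8 = 0.84375 dB.
Output = -10 − 0.84375 = -10.84375 dBFS.

-10.84375 dBFS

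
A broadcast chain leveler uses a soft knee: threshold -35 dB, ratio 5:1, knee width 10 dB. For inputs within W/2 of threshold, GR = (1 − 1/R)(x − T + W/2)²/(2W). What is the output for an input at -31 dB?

x − T + W/2 = -31 − (-35) + 5 = 9.
GR = (1 − 1/5) × 9² / 20 = 0.8 × 81 / 20 = 3.24 dB.
Output = -31 − 3.24 = -34.24 dB.

-34.24 dB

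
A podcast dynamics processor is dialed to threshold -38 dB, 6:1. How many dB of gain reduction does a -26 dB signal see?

10 dB

Overshoot = -26 − (-38) = 12 dB.
After 6:1 compression the overshoot becomes 12/6 = 2 dB.
So the signal is attenuated by 12 − 2 = 10 dB.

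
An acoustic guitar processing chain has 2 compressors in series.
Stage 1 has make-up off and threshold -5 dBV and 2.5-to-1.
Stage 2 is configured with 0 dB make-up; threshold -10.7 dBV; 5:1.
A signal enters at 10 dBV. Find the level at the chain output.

Stage 1: overshoot 15 dB → 15/2.5 = 6 dB → 1 dBV.
Stage 2: 11.7 dB above -10.7 dBV, reduced 5:1 to 2.34 dB above → -8.36 dBV.

-8.36 dBV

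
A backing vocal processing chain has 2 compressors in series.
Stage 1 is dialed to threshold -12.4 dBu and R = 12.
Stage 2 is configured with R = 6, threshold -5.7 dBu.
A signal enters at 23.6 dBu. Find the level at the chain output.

Stage 1: 36 dB above -12.4 dBu, reduced 12:1 to 3 dB above → -9.4 dBu.
Stage 2: below threshold (-9.4 ≤ -5.7); passes unchanged; output -9.4 dBu.

-9.4 dBu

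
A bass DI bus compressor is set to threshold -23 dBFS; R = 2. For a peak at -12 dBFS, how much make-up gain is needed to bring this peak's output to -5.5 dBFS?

12 dB

The peak compresses to -23 + 11/2 = -17.5 dBFS.
To reach -5.5 dBFS requires -5.5 − (-17.5) = 12 dB of make-up.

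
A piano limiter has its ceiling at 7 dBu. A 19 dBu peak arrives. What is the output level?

7 dBu

The limiter clamps the peak to its 7 dBu ceiling.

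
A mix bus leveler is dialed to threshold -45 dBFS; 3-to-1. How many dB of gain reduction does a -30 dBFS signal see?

-30 dBFS exceeds the threshold by 15 dB.
After 3:1 compression the overshoot becomes 15/3 = 5 dB.
GR = overshoot in − overshoot out = 15 − 5 = 10 dB.

10 dB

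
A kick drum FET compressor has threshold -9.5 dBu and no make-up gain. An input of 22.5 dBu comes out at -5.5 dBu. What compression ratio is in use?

Input overshoot = 22.5 − (-9.5) = 32 dB; output overshoot = -5.5 − (-9.5) = 4 dB.
Ratio = 32 / 4 = 8.

8:1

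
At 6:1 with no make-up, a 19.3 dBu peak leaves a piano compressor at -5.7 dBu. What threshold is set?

Let T be the threshold. Output overshoot = (input overshoot)/R, so -5.7 − T = (19.3 − T)/6.
6·(-5.7 − T) = 19.3 − T → 5·T = -34.2 − 19.3 = -53.5.
T = -53.5/5 = -10.7 dBu.

-10.7 dBu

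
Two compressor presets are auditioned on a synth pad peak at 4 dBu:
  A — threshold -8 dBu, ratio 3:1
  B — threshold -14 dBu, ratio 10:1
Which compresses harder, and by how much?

A: overshoot 12 dB → output overshoot 4 dB → GR 8 dB.
B: overshoot 18 dB → output overshoot 1.8 dB → GR 16.2 dB.
B applies 8.2 dB more gain reduction.

B, by 8.2 dB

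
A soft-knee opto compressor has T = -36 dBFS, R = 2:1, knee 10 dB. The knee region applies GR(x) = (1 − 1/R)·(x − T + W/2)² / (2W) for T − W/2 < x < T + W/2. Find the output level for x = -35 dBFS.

-35.9 dBFS

x − T + W/2 = -35 − (-36) + 5 = 6.
GR = (1 − 1/2) × 6² / 20 = 0.5 × 36 / 20 = 0.9 dB.
Output = -35 − 0.9 = -35.9 dBFS.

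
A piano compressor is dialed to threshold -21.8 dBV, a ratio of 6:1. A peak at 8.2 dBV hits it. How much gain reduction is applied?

25 dB

Overshoot = 8.2 − (-21.8) = 30 dB.
After 6:1 compression the overshoot becomes 30/6 = 5 dB.
Gain reduction = 30 − 5 = 25 dB.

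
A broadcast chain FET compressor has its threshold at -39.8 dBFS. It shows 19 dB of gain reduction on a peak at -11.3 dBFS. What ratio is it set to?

3:1

Input overshoot = -11.3 − (-39.8) = 28.5 dB.
Output overshoot = 28.5 − 19 = 9.5 dB.
Ratio = input overshoot / output overshoot = 28.5 / 9.5 = 3.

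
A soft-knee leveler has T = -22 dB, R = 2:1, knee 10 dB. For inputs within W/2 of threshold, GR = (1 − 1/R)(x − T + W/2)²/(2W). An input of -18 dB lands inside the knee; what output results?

-20.025 dB

x − T + W/2 = -18 − (-22) + 5 = 9.
GR = (1 − 1/2) × 9² / 20 = 0.5 × 81 / 20 = 2.025 dB.
Output = -18 − 2.025 = -20.025 dB.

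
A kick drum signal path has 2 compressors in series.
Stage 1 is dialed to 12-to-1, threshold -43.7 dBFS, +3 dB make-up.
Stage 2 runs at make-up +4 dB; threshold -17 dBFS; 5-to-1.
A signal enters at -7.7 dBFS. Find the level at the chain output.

Stage 1: -7.7 dBFS is 36 dB over -43.7 dBFS; at 12:1 that becomes 3 dB over, giving -40.7 dBFS; +3 dB make-up → -37.7 dBFS.
Stage 2: -37.7 dBFS is at or below the -17 dBFS threshold — no compression; make-up brings it to -33.7 dBFS.

-33.7 dBFS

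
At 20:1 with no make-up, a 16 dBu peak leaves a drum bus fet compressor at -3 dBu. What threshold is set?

Input is 20 dB above T (since output overshoot × R = input overshoot: (-3 − T)·20 = 16 − T gives T = -4 dBu).
Check: -4 + (16 − (-4))/20 = -4 + 1 = -3 dBu. ✓

-4 dBu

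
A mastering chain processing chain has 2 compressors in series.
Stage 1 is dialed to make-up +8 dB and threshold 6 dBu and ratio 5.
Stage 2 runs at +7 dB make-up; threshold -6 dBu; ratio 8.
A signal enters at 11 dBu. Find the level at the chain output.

Stage 1: 11 dBu is 5 dB over 6 dBu; at 5:1 that becomes 1 dB over, giving 7 dBu; +8 dB make-up → 15 dBu.
Stage 2: 15 dBu is 21 dB over -6 dBu; at 8:1 that becomes 2.625 dB over, giving -3.375 dBu; +7 dB make-up → 3.625 dBu.

3.625 dBu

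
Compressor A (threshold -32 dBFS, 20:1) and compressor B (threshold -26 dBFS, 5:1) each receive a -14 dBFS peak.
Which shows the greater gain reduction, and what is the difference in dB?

A: overshoot 18 dB → output overshoot 0.9 dB → GR 17.1 dB.
B: overshoot 12 dB → output overshoot 2.4 dB → GR 9.6 dB.
Difference: 7.5 dB in favour of A.

A, by 7.5 dB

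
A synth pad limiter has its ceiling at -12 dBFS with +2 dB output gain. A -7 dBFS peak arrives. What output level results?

-10 dBFS

The limiter clamps the peak to its -12 dBFS ceiling.
Output gain then adds 2 dB: -12 + 2 = -10 dBFS.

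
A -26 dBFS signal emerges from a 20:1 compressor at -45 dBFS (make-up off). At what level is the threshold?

Input is 20 dB above T (since output overshoot × R = input overshoot: (-45 − T)·20 = -26 − T gives T = -46 dBFS).
Check: -46 + (-26 − (-46))/20 = -46 + 1 = -45 dBFS. ✓

-46 dBFS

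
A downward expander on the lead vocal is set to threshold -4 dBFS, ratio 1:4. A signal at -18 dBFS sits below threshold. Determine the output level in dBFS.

-60 dBFS

Below threshold, a 1:4 expander applies gain = (4−1)×(T − x) of attenuation.
(4−1) × 14 = 42 dB, so output = -18 − 42 = -60 dBFS.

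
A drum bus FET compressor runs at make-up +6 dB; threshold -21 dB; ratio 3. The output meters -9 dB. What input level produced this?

Before make-up, the level was -9 − 6 = -15 dB.
Post-compression overshoot = -15 − (-21) = 6 dB.
Before 3:1 compression the overshoot was 6 × 3 = 18 dB, so input = -21 + 18 = -3 dB.

-3 dB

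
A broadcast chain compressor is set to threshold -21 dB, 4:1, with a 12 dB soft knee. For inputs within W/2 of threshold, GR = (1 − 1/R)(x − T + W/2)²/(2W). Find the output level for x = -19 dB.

x − T + W/2 = -19 − (-21) + 6 = 8.
GR = (1 − 1/4) × 8² / 24 = 0.75 × 64 / 24 = 2 dB.
Output = -19 − 2 = -21 dB.

-21 dB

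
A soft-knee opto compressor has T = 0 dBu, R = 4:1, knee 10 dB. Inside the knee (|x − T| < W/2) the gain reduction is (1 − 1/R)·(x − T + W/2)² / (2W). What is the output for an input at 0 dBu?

-0.9375 dBu

x − T + W/2 = 0 − 0 + 5 = 5.
GR = (1 − 1/4) × 5² / 20 = 0.75 × 25 / 20 = 0.9375 dB.
Output = 0 − 0.9375 = -0.9375 dBu.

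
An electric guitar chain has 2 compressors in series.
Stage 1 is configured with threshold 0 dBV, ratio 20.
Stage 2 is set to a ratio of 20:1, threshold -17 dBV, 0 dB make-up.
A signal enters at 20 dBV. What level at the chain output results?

-16.1 dBV

Stage 1: 20 dB above 0 dBV, reduced 20:1 to 1 dB above → 1 dBV.
Stage 2: 1 dBV is 18 dB over -17 dBV; at 20:1 that becomes 0.9 dB over, giving -16.1 dBV.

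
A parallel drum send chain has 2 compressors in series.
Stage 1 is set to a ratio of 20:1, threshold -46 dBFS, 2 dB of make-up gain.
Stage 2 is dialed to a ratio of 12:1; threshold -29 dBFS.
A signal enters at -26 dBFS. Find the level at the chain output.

-43 dBFS

Stage 1: 20 dB above -46 dBFS, reduced 20:1 to 1 dB above → -45 dBFS; +2 dB make-up → -43 dBFS.
Stage 2: -43 dBFS is at or below the -29 dBFS threshold — no compression; output -43 dBFS.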